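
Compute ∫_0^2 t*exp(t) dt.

1 + exp(2)

Integrate by parts once (u = t, dv = exp(t) dt).
An antiderivative is F(t) = (t - 1)*exp(t).
Then F(2) - F(0) = (exp(2)) - (-1) = 1 + exp(2).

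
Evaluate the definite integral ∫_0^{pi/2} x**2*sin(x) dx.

-2 + pi

Integrate by parts twice (u = x^2, dv = sin(x) dx).
An antiderivative is F(x) = -x**2*cos(x) + 2*x*sin(x) + 2*cos(x).
Then F(pi/2) - F(0) = (pi) - (2) = -2 + pi.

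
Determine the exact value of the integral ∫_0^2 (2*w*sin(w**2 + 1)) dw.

-cos(5) + cos(1)

Let u = w**2 + 1, so du = 2*w dw. When w = 0, u = 1; when w = 2, u = 5.
The integral becomes ∫ sin(u) du from 1 to 5, with antiderivative -cos(u).
Back in w: F(w) = -cos(w**2 + 1).
Then F(2) - F(0) = (-cos(5)) - (-cos(1)) = -cos(5) + cos(1).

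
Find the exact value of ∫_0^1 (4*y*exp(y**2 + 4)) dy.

-2*(1 - exp(1))*exp(4)

Let u = y**2 + 4, so du = 2*y dy. When y = 0, u = 4; when y = 1, u = 5.
The integral becomes 2·∫ exp(u) du from 4 to 5, with antiderivative 2*exp(u).
Back in y: F(y) = 2*exp(y**2 + 4).
Then F(1) - F(0) = (2*exp(5)) - (2*exp(4)) = -2*(1 - exp(1))*exp(4).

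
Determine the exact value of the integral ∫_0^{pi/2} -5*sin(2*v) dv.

An antiderivative is F(v) = 5*cos(2*v)/2.
Then F(pi/2) - F(0) = (-5/2) - (5/2) = -5.

-5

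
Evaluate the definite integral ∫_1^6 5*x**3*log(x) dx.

-6475/16 + 1620*log(2) + 1620*log(3)

Integrate by parts once (u = ln x, dv = 5*x**3 dx).
An antiderivative is F(x) = 5*x**4*(4*log(x) - 1)/16.
Then F(6) - F(1) = (-405 + 1620*log(2) + 1620*log(3)) - (-5/16) = -6475/16 + 1620*log(2) + 1620*log(3).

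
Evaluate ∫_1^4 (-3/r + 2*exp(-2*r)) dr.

An antiderivative is F(r) = -3*log(r) - exp(-2*r).
Then F(4) - F(1) = (-6*log(2) - exp(-8)) - (-exp(-2)) = -6*log(2) - exp(-8) + exp(-2).

-6*log(2) - exp(-8) + exp(-2)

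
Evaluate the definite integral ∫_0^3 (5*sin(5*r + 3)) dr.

cos(3) - cos(18)

Let u = 5*r + 3, so du = 5 dr. When r = 0, u = 3; when r = 3, u = 18.
The integral becomes ∫ sin(u) du from 3 to 18, with antiderivative -cos(u).
Back in r: F(r) = -cos(5*r + 3).
Then F(3) - F(0) = (-cos(18)) - (-cos(3)) = cos(3) - cos(18).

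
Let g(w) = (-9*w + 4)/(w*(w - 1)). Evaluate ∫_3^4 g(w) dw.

Factor the denominator: w**2 - w = w(w - 1).
Partial fractions: (-9*w + 4)/(w*(w - 1)) = -4/w - 5/(w - 1).
An antiderivative is F(w) = -4*log(w) - 5*log(w - 1).
Then F(4) - F(3) = (-8*log(2) - 5*log(3)) - (-4*log(3) - 5*log(2)) = -log(24).

-log(24)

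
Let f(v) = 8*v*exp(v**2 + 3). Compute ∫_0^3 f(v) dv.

-4*(1 - exp(9))*exp(3)

Let u = v**2 + 3, so du = 2*v dv. When v = 0, u = 3; when v = 3, u = 12.
The integral becomes 4·∫ exp(u) du from 3 to 12, with antiderivative 4*exp(u).
Back in v: F(v) = 4*exp(v**2 + 3).
Then F(3) - F(0) = (4*exp(12)) - (4*exp(3)) = -4*(1 - exp(9))*exp(3).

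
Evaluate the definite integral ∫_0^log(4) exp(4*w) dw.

255/4

Let u = exp(w), so du = exp(w) dw. When w = 0, u = 1; when w = log(4), u = 4.
The integral becomes ∫ u**3 du from 1 to 4, with antiderivative u**4/4.
Back in w: F(w) = exp(4*w)/4.
Then F(log(4)) - F(0) = (64) - (1/4) = 255/4.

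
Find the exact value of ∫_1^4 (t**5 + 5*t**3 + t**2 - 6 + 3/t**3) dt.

32181/32

By the power rule, an antiderivative is F(t) = t**6/6 + 5*t**4/4 + t**3/3 - 6*t - 3/(2*t**2).
Then F(4) - F(1) = (31997/32) - (-23/4) = 32181/32.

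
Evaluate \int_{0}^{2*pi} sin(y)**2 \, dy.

pi

Use the identity sin^2(y) = (1 - cos(2*y))/2.
An antiderivative is F(y) = y/2 - sin(2*y)/4.
Then F(2*pi) - F(0) = (pi) - (0) = pi.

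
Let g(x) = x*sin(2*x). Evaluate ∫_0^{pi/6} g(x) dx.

-pi/24 + sqrt(3)/8

Integrate by parts once (u = x, dv = sin(2*x) dx).
An antiderivative is F(x) = -x*cos(2*x)/2 + sin(2*x)/4.
Then F(pi/6) - F(0) = (-pi/24 + sqrt(3)/8) - (0) = -pi/24 + sqrt(3)/8.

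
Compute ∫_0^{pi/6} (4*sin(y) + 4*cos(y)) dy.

An antiderivative is F(y) = 4*sin(y) - 4*cos(y).
Then F(pi/6) - F(0) = (2 - 2*sqrt(3)) - (-4) = 6 - 2*sqrt(3).

6 - 2*sqrt(3)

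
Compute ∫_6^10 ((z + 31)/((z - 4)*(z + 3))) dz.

-4*log(13) + 13*log(3)

Factor the denominator: z**2 - z - 12 = (z + 3)(z - 4).
Partial fractions: (z + 31)/((z - 4)*(z + 3)) = -4/(z + 3) + 5/(z - 4).
An antiderivative is F(z) = 5*log(z - 4) - 4*log(z + 3).
Then F(10) - F(6) = (-4*log(13) + 5*log(2) + 5*log(3)) - (-8*log(3) + 5*log(2)) = -4*log(13) + 13*log(3).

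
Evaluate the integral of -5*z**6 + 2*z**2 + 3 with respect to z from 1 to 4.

-81558/7

By the power rule, an antiderivative is F(z) = -5*z**7/7 + 2*z**3/3 + 3*z.
Then F(4) - F(1) = (-244612/21) - (62/21) = -81558/7.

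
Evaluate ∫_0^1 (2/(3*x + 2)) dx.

-2*log(2)/3 + 2*log(5)/3

An antiderivative is F(x) = 2*log(3*x + 2)/3.
Then F(1) - F(0) = (2*log(5)/3) - (2*log(2)/3) = -2*log(2)/3 + 2*log(5)/3.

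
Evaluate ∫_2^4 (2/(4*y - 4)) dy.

log(3)/2

An antiderivative is F(y) = log(4*y - 4)/2.
Then F(4) - F(2) = (log(12)/2) - (log(2)) = log(3)/2.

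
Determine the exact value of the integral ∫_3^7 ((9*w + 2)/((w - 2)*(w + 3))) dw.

-5*log(3) + 9*log(5)

Factor the denominator: w**2 + w - 6 = (w + 3)(w - 2).
Partial fractions: (9*w + 2)/((w - 2)*(w + 3)) = 5/(w + 3) + 4/(w - 2).
An antiderivative is F(w) = 4*log(w - 2) + 5*log(w + 3).
Then F(7) - F(3) = (5*log(2) + 9*log(5)) - (5*log(2) + 5*log(3)) = -5*log(3) + 9*log(5).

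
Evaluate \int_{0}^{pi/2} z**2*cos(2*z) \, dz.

Integrate by parts twice (u = z^2, dv = cos(2*z) dz).
An antiderivative is F(z) = z**2*sin(2*z)/2 + z*cos(2*z)/2 - sin(2*z)/4.
Then F(pi/2) - F(0) = (-pi/4) - (0) = -pi/4.

-pi/4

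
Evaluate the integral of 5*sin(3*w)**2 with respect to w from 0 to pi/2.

5*pi/4

Use the identity sin^2(3*w) = (1 - cos(6*w))/2.
An antiderivative is F(w) = 5*w/2 - 5*sin(6*w)/12.
Then F(pi/2) - F(0) = (5*pi/4) - (0) = 5*pi/4.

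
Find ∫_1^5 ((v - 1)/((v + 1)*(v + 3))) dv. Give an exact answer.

Factor the denominator: v**2 + 4*v + 3 = (v + 3)(v + 1).
Partial fractions: (v - 1)/((v + 1)*(v + 3)) = 2/(v + 3) - 1/(v + 1).
An antiderivative is F(v) = -log(v + 1) + 2*log(v + 3).
Then F(5) - F(1) = (log(32/3)) - (log(8)) = log(4/3).

log(4/3)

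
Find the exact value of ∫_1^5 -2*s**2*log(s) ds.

Integrate by parts once (u = ln s, dv = -2*s**2 ds).
An antiderivative is F(s) = -2*s**3*(3*log(s) - 1)/9.
Then F(5) - F(1) = (250/9 - 250*log(5)/3) - (2/9) = 248/9 - 250*log(5)/3.

248/9 - 250*log(5)/3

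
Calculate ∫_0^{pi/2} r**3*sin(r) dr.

Integrate by parts 3 times (u = r^3, dv = sin(r) dr).
An antiderivative is F(r) = -r**3*cos(r) + 3*r**2*sin(r) + 6*r*cos(r) - 6*sin(r).
Then F(pi/2) - F(0) = (-6 + 3*pi**2/4) - (0) = -6 + 3*pi**2/4.

-6 + 3*pi**2/4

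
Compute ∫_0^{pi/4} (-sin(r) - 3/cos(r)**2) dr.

-4 + sqrt(2)/2

An antiderivative is F(r) = cos(r) - 3*tan(r).
Then F(pi/4) - F(0) = (-3 + sqrt(2)/2) - (1) = -4 + sqrt(2)/2.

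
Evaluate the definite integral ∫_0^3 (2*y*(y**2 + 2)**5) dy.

590499/2

Let u = y**2 + 2, so du = 2*y dy. When y = 0, u = 2; when y = 3, u = 11.
The integral becomes ∫ u**5 du from 2 to 11, with antiderivative u**6/6.
Back in y: F(y) = (y**2 + 2)**6/6.
Then F(3) - F(0) = (1771561/6) - (32/3) = 590499/2.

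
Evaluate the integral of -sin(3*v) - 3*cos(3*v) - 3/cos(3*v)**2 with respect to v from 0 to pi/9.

-3*sqrt(3)/2 - 1/6

An antiderivative is F(v) = -sin(3*v) + cos(3*v)/3 - tan(3*v).
Then F(pi/9) - F(0) = (1/6 - 3*sqrt(3)/2) - (1/3) = -3*sqrt(3)/2 - 1/6.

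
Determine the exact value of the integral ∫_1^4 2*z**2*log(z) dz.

-14 + 256*log(2)/3

Integrate by parts once (u = ln z, dv = 2*z**2 dz).
An antiderivative is F(z) = 2*z**3*(3*log(z) - 1)/9.
Then F(4) - F(1) = (-128/9 + 256*log(2)/3) - (-2/9) = -14 + 256*log(2)/3.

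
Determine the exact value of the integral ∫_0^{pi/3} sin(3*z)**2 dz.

Use the identity sin^2(3*z) = (1 - cos(6*z))/2.
An antiderivative is F(z) = z/2 - sin(6*z)/12.
Then F(pi/3) - F(0) = (pi/6) - (0) = pi/6.

pi/6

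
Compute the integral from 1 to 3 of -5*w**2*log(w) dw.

130/9 - 45*log(3)

Integrate by parts once (u = ln w, dv = -5*w**2 dw).
An antiderivative is F(w) = -5*w**3*(3*log(w) - 1)/9.
Then F(3) - F(1) = (15 - 45*log(3)) - (5/9) = 130/9 - 45*log(3).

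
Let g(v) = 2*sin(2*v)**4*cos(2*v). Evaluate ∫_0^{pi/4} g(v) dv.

Let u = sin(2*v), so du = 2*cos(2*v) dv. When v = 0, u = 0; when v = pi/4, u = 1.
The integral becomes ∫ u**4 du from 0 to 1, with antiderivative u**5/5.
Back in v: F(v) = sin(2*v)**5/5.
Then F(pi/4) - F(0) = (1/5) - (0) = 1/5.

1/5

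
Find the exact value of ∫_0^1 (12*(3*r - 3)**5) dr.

Let u = 3*r - 3, so du = 3 dr. When r = 0, u = -3; when r = 1, u = 0.
The integral becomes 4·∫ u**5 du from -3 to 0, with antiderivative 2*u**6/3.
Back in r: F(r) = 2*(3*r - 3)**6/3.
Then F(1) - F(0) = (0) - (486) = -486.

-486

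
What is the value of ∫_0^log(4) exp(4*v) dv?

255/4

Let u = exp(v), so du = exp(v) dv. When v = 0, u = 1; when v = log(4), u = 4.
The integral becomes ∫ u**3 du from 1 to 4, with antiderivative u**4/4.
Back in v: F(v) = exp(4*v)/4.
Then F(log(4)) - F(0) = (64) - (1/4) = 255/4.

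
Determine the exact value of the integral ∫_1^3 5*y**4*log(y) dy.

Integrate by parts once (u = ln y, dv = 5*y**4 dy).
An antiderivative is F(y) = y**5*(5*log(y) - 1)/5.
Then F(3) - F(1) = (-243/5 + 243*log(3)) - (-1/5) = -242/5 + 243*log(3).

-242/5 + 243*log(3)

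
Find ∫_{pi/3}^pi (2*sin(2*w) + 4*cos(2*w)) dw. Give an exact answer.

-sqrt(3) - 3/2

An antiderivative is F(w) = 2*sin(2*w) - cos(2*w).
Then F(pi) - F(pi/3) = (-1) - (1/2 + sqrt(3)) = -sqrt(3) - 3/2.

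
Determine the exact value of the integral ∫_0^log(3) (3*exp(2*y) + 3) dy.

An antiderivative is F(y) = 3*exp(2*y)/2 + 3*y.
Then F(log(3)) - F(0) = (log(27) + 27/2) - (3/2) = 3*log(3) + 12.

3*log(3) + 12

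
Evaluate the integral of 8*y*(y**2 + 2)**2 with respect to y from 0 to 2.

832/3

Let u = y**2 + 2, so du = 2*y dy. When y = 0, u = 2; when y = 2, u = 6.
The integral becomes 4·∫ u**2 du from 2 to 6, with antiderivative 4*u**3/3.
Back in y: F(y) = 4*(y**2 + 2)**3/3.
Then F(2) - F(0) = (288) - (32/3) = 832/3.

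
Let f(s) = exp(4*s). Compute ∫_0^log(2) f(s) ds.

15/4

Let u = exp(s), so du = exp(s) ds. When s = 0, u = 1; when s = log(2), u = 2.
The integral becomes ∫ u**3 du from 1 to 2, with antiderivative u**4/4.
Back in s: F(s) = exp(4*s)/4.
Then F(log(2)) - F(0) = (4) - (1/4) = 15/4.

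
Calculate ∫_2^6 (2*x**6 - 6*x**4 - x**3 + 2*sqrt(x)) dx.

-8*sqrt(2)/3 + 8*sqrt(6) + 2461632/35

By the power rule, an antiderivative is F(x) = 2*x**7/7 - 6*x**5/5 - x**4/4 + 4*x**(3/2)/3.
Then F(6) - F(2) = (8*sqrt(6) + 2461428/35) - (-204/35 + 8*sqrt(2)/3) = -8*sqrt(2)/3 + 8*sqrt(6) + 2461632/35.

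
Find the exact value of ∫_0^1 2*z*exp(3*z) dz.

Integrate by parts once (u = z, dv = 2*exp(3*z) dz).
An antiderivative is F(z) = (6*z - 2)*exp(3*z)/9.
Then F(1) - F(0) = (4*exp(3)/9) - (-2/9) = 2/9 + 4*exp(3)/9.

2/9 + 4*exp(3)/9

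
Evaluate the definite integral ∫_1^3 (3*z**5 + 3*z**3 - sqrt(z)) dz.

1274/3 - 2*sqrt(3)

By the power rule, an antiderivative is F(z) = z**6/2 + 3*z**4/4 - 2*z**(3/2)/3.
Then F(3) - F(1) = (1701/4 - 2*sqrt(3)) - (7/12) = 1274/3 - 2*sqrt(3).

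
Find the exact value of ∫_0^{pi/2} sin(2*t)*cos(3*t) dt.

Use the identity sin(2*t)cos(3*t) = [sin(5*t) + sin(-t)]/2.
An antiderivative is F(t) = cos(t)/2 - cos(5*t)/10.
Then F(pi/2) - F(0) = (0) - (2/5) = -2/5.

-2/5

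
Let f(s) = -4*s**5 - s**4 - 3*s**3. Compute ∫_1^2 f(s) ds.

-1189/20

By the power rule, an antiderivative is F(s) = -2*s**6/3 - s**5/5 - 3*s**4/4.
Then F(2) - F(1) = (-916/15) - (-97/60) = -1189/20.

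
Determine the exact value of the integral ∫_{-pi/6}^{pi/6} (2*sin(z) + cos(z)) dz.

1

An antiderivative is F(z) = sin(z) - 2*cos(z).
Then F(pi/6) - F(-pi/6) = (1/2 - sqrt(3)) - (-sqrt(3) - 1/2) = 1.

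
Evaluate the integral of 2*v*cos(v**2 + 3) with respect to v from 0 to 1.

Let u = v**2 + 3, so du = 2*v dv. When v = 0, u = 3; when v = 1, u = 4.
The integral becomes ∫ cos(u) du from 3 to 4, with antiderivative sin(u).
Back in v: F(v) = sin(v**2 + 3).
Then F(1) - F(0) = (sin(4)) - (sin(3)) = sin(4) - sin(3).

sin(4) - sin(3)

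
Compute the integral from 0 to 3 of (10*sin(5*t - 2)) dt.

-2*cos(13) + 2*cos(2)

Let u = 5*t - 2, so du = 5 dt. When t = 0, u = -2; when t = 3, u = 13.
The integral becomes 2·∫ sin(u) du from -2 to 13, with antiderivative -2*cos(u).
Back in t: F(t) = -2*cos(5*t - 2).
Then F(3) - F(0) = (-2*cos(13)) - (-2*cos(2)) = -2*cos(13) + 2*cos(2).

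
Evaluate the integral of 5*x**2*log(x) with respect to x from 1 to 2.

Integrate by parts once (u = ln x, dv = 5*x**2 dx).
An antiderivative is F(x) = 5*x**3*(3*log(x) - 1)/9.
Then F(2) - F(1) = (-40/9 + 40*log(2)/3) - (-5/9) = -35/9 + 40*log(2)/3.

-35/9 + 40*log(2)/3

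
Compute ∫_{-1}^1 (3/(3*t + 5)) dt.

An antiderivative is F(t) = log(3*t + 5).
Then F(1) - F(-1) = (log(8)) - (log(2)) = log(4).

log(4)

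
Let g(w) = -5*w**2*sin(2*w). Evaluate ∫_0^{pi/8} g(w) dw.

-5*sqrt(2)/8 - 5*sqrt(2)*pi/32 + 5*sqrt(2)*pi**2/256 + 5/4

Integrate by parts twice (u = w^2, dv = -5*sin(2*w) dw).
An antiderivative is F(w) = 5*w**2*cos(2*w)/2 - 5*w*sin(2*w)/2 - 5*cos(2*w)/4.
Then F(pi/8) - F(0) = (5*sqrt(2)*(-32 - 8*pi + pi**2)/256) - (-5/4) = -5*sqrt(2)/8 - 5*sqrt(2)*pi/32 + 5*sqrt(2)*pi**2/256 + 5/4.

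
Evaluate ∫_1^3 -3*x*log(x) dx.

Integrate by parts once (u = ln x, dv = -3*x dx).
An antiderivative is F(x) = -3*x**2*(2*log(x) - 1)/4.
Then F(3) - F(1) = (27/4 - 27*log(3)/2) - (3/4) = 6 - 27*log(3)/2.

6 - 27*log(3)/2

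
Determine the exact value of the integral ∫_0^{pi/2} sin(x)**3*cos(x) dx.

Let u = sin(x), so du = cos(x) dx. When x = 0, u = 0; when x = pi/2, u = 1.
The integral becomes ∫ u**3 du from 0 to 1, with antiderivative u**4/4.
Back in x: F(x) = sin(x)**4/4.
Then F(pi/2) - F(0) = (1/4) - (0) = 1/4.

1/4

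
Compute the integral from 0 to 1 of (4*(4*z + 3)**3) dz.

580

Let u = 4*z + 3, so du = 4 dz. When z = 0, u = 3; when z = 1, u = 7.
The integral becomes ∫ u**3 du from 3 to 7, with antiderivative u**4/4.
Back in z: F(z) = (4*z + 3)**4/4.
Then F(1) - F(0) = (2401/4) - (81/4) = 580.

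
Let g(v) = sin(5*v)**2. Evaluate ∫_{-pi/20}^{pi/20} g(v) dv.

-1/10 + pi/20

Use the identity sin^2(5*v) = (1 - cos(10*v))/2.
An antiderivative is F(v) = v/2 - sin(10*v)/20.
Then F(pi/20) - F(-pi/20) = (-1/20 + pi/40) - (1/20 - pi/40) = -1/10 + pi/20.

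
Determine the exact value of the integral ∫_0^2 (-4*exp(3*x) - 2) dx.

An antiderivative is F(x) = -4*exp(3*x)/3 - 2*x.
Then F(2) - F(0) = (-4*exp(6)/3 - 4) - (-4/3) = -4*exp(6)/3 - 8/3.

-4*exp(6)/3 - 8/3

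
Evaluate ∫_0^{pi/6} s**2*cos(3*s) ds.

Integrate by parts twice (u = s^2, dv = cos(3*s) ds).
An antiderivative is F(s) = s**2*sin(3*s)/3 + 2*s*cos(3*s)/9 - 2*sin(3*s)/27.
Then F(pi/6) - F(0) = (-2/27 + pi**2/108) - (0) = -2/27 + pi**2/108.

-2/27 + pi**2/108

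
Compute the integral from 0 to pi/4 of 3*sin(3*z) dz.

An antiderivative is F(z) = -cos(3*z).
Then F(pi/4) - F(0) = (sqrt(2)/2) - (-1) = sqrt(2)/2 + 1.

sqrt(2)/2 + 1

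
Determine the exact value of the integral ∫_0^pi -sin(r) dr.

An antiderivative is F(r) = cos(r).
Then F(pi) - F(0) = (-1) - (1) = -2.

-2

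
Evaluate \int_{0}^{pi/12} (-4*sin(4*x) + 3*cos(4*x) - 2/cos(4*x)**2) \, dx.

An antiderivative is F(x) = 3*sin(4*x)/4 + cos(4*x) - tan(4*x)/2.
Then F(pi/12) - F(0) = (1/2 - sqrt(3)/8) - (1) = -1/2 - sqrt(3)/8.

-1/2 - sqrt(3)/8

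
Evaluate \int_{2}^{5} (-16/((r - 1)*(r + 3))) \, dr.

Factor the denominator: r**2 + 2*r - 3 = (r + 3)(r - 1).
Partial fractions: -16/((r - 1)*(r + 3)) = 4/(r + 3) - 4/(r - 1).
An antiderivative is F(r) = -4*log(r - 1) + 4*log(r + 3).
Then F(5) - F(2) = (log(16)) - (4*log(5)) = -4*log(5) + 4*log(2).

-4*log(5) + 4*log(2)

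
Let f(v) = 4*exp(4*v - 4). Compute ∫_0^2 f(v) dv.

Let u = 4*v - 4, so du = 4 dv. When v = 0, u = -4; when v = 2, u = 4.
The integral becomes ∫ exp(u) du from -4 to 4, with antiderivative exp(u).
Back in v: F(v) = exp(4*v - 4).
Then F(2) - F(0) = (exp(4)) - (exp(-4)) = 2*sinh(4).

2*sinh(4)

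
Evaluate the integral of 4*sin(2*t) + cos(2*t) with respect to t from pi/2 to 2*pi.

An antiderivative is F(t) = sin(2*t)/2 - 2*cos(2*t).
Then F(2*pi) - F(pi/2) = (-2) - (2) = -4.

-4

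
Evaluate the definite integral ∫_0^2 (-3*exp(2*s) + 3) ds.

An antiderivative is F(s) = -3*exp(2*s)/2 + 3*s.
Then F(2) - F(0) = (6 - 3*exp(4)/2) - (-3/2) = 15/2 - 3*exp(4)/2.

15/2 - 3*exp(4)/2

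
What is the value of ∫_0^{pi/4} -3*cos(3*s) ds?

-sqrt(2)/2

An antiderivative is F(s) = -sin(3*s).
Then F(pi/4) - F(0) = (-sqrt(2)/2) - (0) = -sqrt(2)/2.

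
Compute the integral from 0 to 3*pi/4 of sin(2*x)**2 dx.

Use the identity sin^2(2*x) = (1 - cos(4*x))/2.
An antiderivative is F(x) = x/2 - sin(4*x)/8.
Then F(3*pi/4) - F(0) = (3*pi/8) - (0) = 3*pi/8.

3*pi/8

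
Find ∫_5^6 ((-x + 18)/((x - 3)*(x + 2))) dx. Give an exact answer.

Factor the denominator: x**2 - x - 6 = (x + 2)(x - 3).
Partial fractions: (-x + 18)/((x - 3)*(x + 2)) = -4/(x + 2) + 3/(x - 3).
An antiderivative is F(x) = 3*log(x - 3) - 4*log(x + 2).
Then F(6) - F(5) = (-12*log(2) + 3*log(3)) - (-4*log(7) + 3*log(2)) = -15*log(2) + 3*log(3) + 4*log(7).

-15*log(2) + 3*log(3) + 4*log(7)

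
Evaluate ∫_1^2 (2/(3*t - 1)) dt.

An antiderivative is F(t) = 2*log(3*t - 1)/3.
Then F(2) - F(1) = (2*log(5)/3) - (2*log(2)/3) = -2*log(2)/3 + 2*log(5)/3.

-2*log(2)/3 + 2*log(5)/3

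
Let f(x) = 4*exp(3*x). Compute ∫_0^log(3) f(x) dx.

Let u = exp(x), so du = exp(x) dx. When x = 0, u = 1; when x = log(3), u = 3.
The integral becomes 4·∫ u**2 du from 1 to 3, with antiderivative 4*u**3/3.
Back in x: F(x) = 4*exp(3*x)/3.
Then F(log(3)) - F(0) = (36) - (4/3) = 104/3.

104/3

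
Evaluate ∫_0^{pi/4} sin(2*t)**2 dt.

pi/8

Use the identity sin^2(2*t) = (1 - cos(4*t))/2.
An antiderivative is F(t) = t/2 - sin(4*t)/8.
Then F(pi/4) - F(0) = (pi/8) - (0) = pi/8.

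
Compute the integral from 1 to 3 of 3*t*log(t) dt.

-6 + 27*log(3)/2

Integrate by parts once (u = ln t, dv = 3*t dt).
An antiderivative is F(t) = 3*t**2*(2*log(t) - 1)/4.
Then F(3) - F(1) = (-27/4 + 27*log(3)/2) - (-3/4) = -6 + 27*log(3)/2.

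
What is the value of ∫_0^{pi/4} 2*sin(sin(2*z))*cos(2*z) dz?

1 - cos(1)

Let u = sin(2*z), so du = 2*cos(2*z) dz. When z = 0, u = 0; when z = pi/4, u = 1.
The integral becomes ∫ sin(u) du from 0 to 1, with antiderivative -cos(u).
Back in z: F(z) = -cos(sin(2*z)).
Then F(pi/4) - F(0) = (-cos(1)) - (-1) = 1 - cos(1).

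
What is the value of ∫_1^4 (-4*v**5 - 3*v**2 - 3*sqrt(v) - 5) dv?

-2822

By the power rule, an antiderivative is F(v) = -2*v**6/3 - 2*v**(3/2) - v**3 - 5*v.
Then F(4) - F(1) = (-8492/3) - (-26/3) = -2822.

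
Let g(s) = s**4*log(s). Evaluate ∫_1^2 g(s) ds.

Integrate by parts once (u = ln s, dv = s**4 ds).
An antiderivative is F(s) = s**5*(5*log(s) - 1)/25.
Then F(2) - F(1) = (-32/25 + 32*log(2)/5) - (-1/25) = -31/25 + 32*log(2)/5.

-31/25 + 32*log(2)/5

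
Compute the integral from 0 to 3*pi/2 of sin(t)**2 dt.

3*pi/4

Use the identity sin^2(t) = (1 - cos(2*t))/2.
An antiderivative is F(t) = t/2 - sin(2*t)/4.
Then F(3*pi/2) - F(0) = (3*pi/4) - (0) = 3*pi/4.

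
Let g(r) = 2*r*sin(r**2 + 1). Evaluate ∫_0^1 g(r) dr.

Let u = r**2 + 1, so du = 2*r dr. When r = 0, u = 1; when r = 1, u = 2.
The integral becomes ∫ sin(u) du from 1 to 2, with antiderivative -cos(u).
Back in r: F(r) = -cos(r**2 + 1).
Then F(1) - F(0) = (-cos(2)) - (-cos(1)) = -cos(2) + cos(1).

-cos(2) + cos(1)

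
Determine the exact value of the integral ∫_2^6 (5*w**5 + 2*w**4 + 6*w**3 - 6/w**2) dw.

657634/15

By the power rule, an antiderivative is F(w) = 5*w**6/6 + 2*w**5/5 + 3*w**4/2 + 6/w.
Then F(6) - F(2) = (219677/5) - (1397/15) = 657634/15.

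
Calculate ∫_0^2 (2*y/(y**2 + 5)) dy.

log(9/5)

Let u = y**2 + 5, so du = 2*y dy. When y = 0, u = 5; when y = 2, u = 9.
The integral becomes ∫ 1/u du from 5 to 9, with antiderivative log(u).
Back in y: F(y) = log(y**2 + 5).
Then F(2) - F(0) = (log(9)) - (log(5)) = log(9/5).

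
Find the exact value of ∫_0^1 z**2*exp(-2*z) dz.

(-5 + exp(2))*exp(-2)/4

Integrate by parts twice (u = z^2, dv = exp(-2*z) dz).
An antiderivative is F(z) = (-2*z**2 - 2*z - 1)*exp(-2*z)/4.
Then F(1) - F(0) = (-5*exp(-2)/4) - (-1/4) = (-5 + exp(2))*exp(-2)/4.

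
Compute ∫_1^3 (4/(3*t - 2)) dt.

An antiderivative is F(t) = 4*log(3*t - 2)/3.
Then F(3) - F(1) = (4*log(7)/3) - (0) = 4*log(7)/3.

4*log(7)/3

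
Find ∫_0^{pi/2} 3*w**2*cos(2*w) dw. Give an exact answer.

-3*pi/4

Integrate by parts twice (u = w^2, dv = 3*cos(2*w) dw).
An antiderivative is F(w) = 3*w**2*sin(2*w)/2 + 3*w*cos(2*w)/2 - 3*sin(2*w)/4.
Then F(pi/2) - F(0) = (-3*pi/4) - (0) = -3*pi/4.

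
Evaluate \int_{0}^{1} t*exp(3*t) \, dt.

Integrate by parts once (u = t, dv = exp(3*t) dt).
An antiderivative is F(t) = (3*t - 1)*exp(3*t)/9.
Then F(1) - F(0) = (2*exp(3)/9) - (-1/9) = 1/9 + 2*exp(3)/9.

1/9 + 2*exp(3)/9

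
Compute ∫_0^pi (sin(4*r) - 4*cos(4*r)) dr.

An antiderivative is F(r) = -sin(4*r) - cos(4*r)/4.
Then F(pi) - F(0) = (-1/4) - (-1/4) = 0.

0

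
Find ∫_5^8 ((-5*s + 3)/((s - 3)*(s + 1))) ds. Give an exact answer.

Factor the denominator: s**2 - 2*s - 3 = (s + 1)(s - 3).
Partial fractions: (-5*s + 3)/((s - 3)*(s + 1)) = -2/(s + 1) - 3/(s - 3).
An antiderivative is F(s) = -3*log(s - 3) - 2*log(s + 1).
Then F(8) - F(5) = (-3*log(5) - 4*log(3)) - (-5*log(2) - 2*log(3)) = -3*log(5) - 2*log(3) + 5*log(2).

-3*log(5) - 2*log(3) + 5*log(2)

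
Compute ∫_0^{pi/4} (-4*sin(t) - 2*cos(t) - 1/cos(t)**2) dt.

-5 + sqrt(2)

An antiderivative is F(t) = -2*sin(t) + 4*cos(t) - tan(t).
Then F(pi/4) - F(0) = (-1 + sqrt(2)) - (4) = -5 + sqrt(2).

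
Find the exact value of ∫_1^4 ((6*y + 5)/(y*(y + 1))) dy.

log(5) + 9*log(2)

Factor the denominator: y**2 + y = (y + 1)y.
Partial fractions: (6*y + 5)/(y*(y + 1)) = 1/(y + 1) + 5/y.
An antiderivative is F(y) = 5*log(y) + log(y + 1).
Then F(4) - F(1) = (log(5) + 10*log(2)) - (log(2)) = log(5) + 9*log(2).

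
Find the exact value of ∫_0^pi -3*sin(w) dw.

-6

An antiderivative is F(w) = 3*cos(w).
Then F(pi) - F(0) = (-3) - (3) = -6.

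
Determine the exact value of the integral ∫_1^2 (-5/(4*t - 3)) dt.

-5*log(5)/4

An antiderivative is F(t) = -5*log(4*t - 3)/4.
Then F(2) - F(1) = (-5*log(5)/4) - (0) = -5*log(5)/4.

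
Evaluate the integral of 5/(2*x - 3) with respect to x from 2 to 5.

5*log(7)/2

An antiderivative is F(x) = 5*log(2*x - 3)/2.
Then F(5) - F(2) = (5*log(7)/2) - (0) = 5*log(7)/2.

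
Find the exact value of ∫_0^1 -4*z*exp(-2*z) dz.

Integrate by parts once (u = z, dv = -4*exp(-2*z) dz).
An antiderivative is F(z) = (2*z + 1)*exp(-2*z).
Then F(1) - F(0) = (3*exp(-2)) - (1) = -1 + 3*exp(-2).

-1 + 3*exp(-2)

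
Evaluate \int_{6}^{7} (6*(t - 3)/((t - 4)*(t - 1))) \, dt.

-4*log(5) + 2*log(2) + 6*log(3)

Factor the denominator: t**2 - 5*t + 4 = (t - 1)(t - 4).
Partial fractions: 6*(t - 3)/((t - 4)*(t - 1)) = 4/(t - 1) + 2/(t - 4).
An antiderivative is F(t) = 2*log(t - 4) + 4*log(t - 1).
Then F(7) - F(6) = (4*log(2) + 6*log(3)) - (2*log(2) + 4*log(5)) = -4*log(5) + 2*log(2) + 6*log(3).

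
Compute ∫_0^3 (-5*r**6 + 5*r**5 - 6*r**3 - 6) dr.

By the power rule, an antiderivative is F(r) = -5*r**7/7 + 5*r**6/6 - 3*r**4/2 - 6*r.
Then F(3) - F(0) = (-7659/7) - (0) = -7659/7.

-7659/7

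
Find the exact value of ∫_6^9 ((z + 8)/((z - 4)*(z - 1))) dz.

-13*log(2) + 7*log(5)

Factor the denominator: z**2 - 5*z + 4 = (z - 1)(z - 4).
Partial fractions: (z + 8)/((z - 4)*(z - 1)) = -3/(z - 1) + 4/(z - 4).
An antiderivative is F(z) = 4*log(z - 4) - 3*log(z - 1).
Then F(9) - F(6) = (-9*log(2) + 4*log(5)) - (-3*log(5) + 4*log(2)) = -13*log(2) + 7*log(5).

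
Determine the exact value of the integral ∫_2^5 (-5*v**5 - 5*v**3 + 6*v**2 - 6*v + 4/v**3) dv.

-1355733/100

By the power rule, an antiderivative is F(v) = -5*v**6/6 - 5*v**4/4 + 2*v**3 - 3*v**2 - 2/v**2.
Then F(5) - F(2) = (-4088149/300) - (-419/6) = -1355733/100.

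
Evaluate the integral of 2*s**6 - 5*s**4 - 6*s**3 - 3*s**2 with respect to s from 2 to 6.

490512/7

By the power rule, an antiderivative is F(s) = 2*s**7/7 - s**5 - 3*s**4/2 - s**3.
Then F(6) - F(2) = (490320/7) - (-192/7) = 490512/7.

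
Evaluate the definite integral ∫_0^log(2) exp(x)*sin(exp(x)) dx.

Let u = exp(x), so du = exp(x) dx. When x = 0, u = 1; when x = log(2), u = 2.
The integral becomes ∫ sin(u) du from 1 to 2, with antiderivative -cos(u).
Back in x: F(x) = -cos(exp(x)).
Then F(log(2)) - F(0) = (-cos(2)) - (-cos(1)) = -cos(2) + cos(1).

-cos(2) + cos(1)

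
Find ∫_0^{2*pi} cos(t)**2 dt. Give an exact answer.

pi

Use the identity cos^2(t) = (1 + cos(2*t))/2.
An antiderivative is F(t) = t/2 + sin(2*t)/4.
Then F(2*pi) - F(0) = (pi) - (0) = pi.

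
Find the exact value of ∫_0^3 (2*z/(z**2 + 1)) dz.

log(10)

Let u = z**2 + 1, so du = 2*z dz. When z = 0, u = 1; when z = 3, u = 10.
The integral becomes ∫ 1/u du from 1 to 10, with antiderivative log(u).
Back in z: F(z) = log(z**2 + 1).
Then F(3) - F(0) = (log(10)) - (0) = log(10).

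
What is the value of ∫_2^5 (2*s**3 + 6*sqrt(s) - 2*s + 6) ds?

By the power rule, an antiderivative is F(s) = s**4/2 + 4*s**(3/2) - s**2 + 6*s.
Then F(5) - F(2) = (20*sqrt(5) + 635/2) - (8*sqrt(2) + 16) = -8*sqrt(2) + 20*sqrt(5) + 603/2.

-8*sqrt(2) + 20*sqrt(5) + 603/2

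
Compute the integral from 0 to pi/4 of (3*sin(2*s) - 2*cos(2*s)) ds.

An antiderivative is F(s) = -sin(2*s) - 3*cos(2*s)/2.
Then F(pi/4) - F(0) = (-1) - (-3/2) = 1/2.

1/2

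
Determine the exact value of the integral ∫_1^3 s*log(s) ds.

Integrate by parts once (u = ln s, dv = s ds).
An antiderivative is F(s) = s**2*(2*log(s) - 1)/4.
Then F(3) - F(1) = (-9/4 + 9*log(3)/2) - (-1/4) = -2 + 9*log(3)/2.

-2 + 9*log(3)/2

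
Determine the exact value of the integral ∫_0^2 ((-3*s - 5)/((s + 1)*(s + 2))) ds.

Factor the denominator: s**2 + 3*s + 2 = (s + 2)(s + 1).
Partial fractions: (-3*s - 5)/((s + 1)*(s + 2)) = -1/(s + 2) - 2/(s + 1).
An antiderivative is F(s) = -2*log(s + 1) - log(s + 2).
Then F(2) - F(0) = (-log(36)) - (-log(2)) = -log(18).

-log(18)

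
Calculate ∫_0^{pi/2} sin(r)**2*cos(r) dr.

Let u = sin(r), so du = cos(r) dr. When r = 0, u = 0; when r = pi/2, u = 1.
The integral becomes ∫ u**2 du from 0 to 1, with antiderivative u**3/3.
Back in r: F(r) = sin(r)**3/3.
Then F(pi/2) - F(0) = (1/3) - (0) = 1/3.

1/3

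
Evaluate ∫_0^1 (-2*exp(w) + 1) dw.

An antiderivative is F(w) = w - 2*exp(w).
Then F(1) - F(0) = (1 - 2*E) - (-2) = 3 - 2*E.

3 - 2*E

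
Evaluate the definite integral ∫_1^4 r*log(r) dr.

Integrate by parts once (u = ln r, dv = r dr).
An antiderivative is F(r) = r**2*(2*log(r) - 1)/4.
Then F(4) - F(1) = (-4 + 16*log(2)) - (-1/4) = -15/4 + 16*log(2).

-15/4 + 16*log(2)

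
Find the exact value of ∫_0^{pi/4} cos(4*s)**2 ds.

pi/8

Use the identity cos^2(4*s) = (1 + cos(8*s))/2.
An antiderivative is F(s) = s/2 + sin(8*s)/16.
Then F(pi/4) - F(0) = (pi/8) - (0) = pi/8.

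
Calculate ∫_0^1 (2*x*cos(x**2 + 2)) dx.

-sin(2) + sin(3)

Let u = x**2 + 2, so du = 2*x dx. When x = 0, u = 2; when x = 1, u = 3.
The integral becomes ∫ cos(u) du from 2 to 3, with antiderivative sin(u).
Back in x: F(x) = sin(x**2 + 2).
Then F(1) - F(0) = (sin(3)) - (sin(2)) = -sin(2) + sin(3).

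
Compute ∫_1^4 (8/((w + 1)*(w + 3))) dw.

Factor the denominator: w**2 + 4*w + 3 = (w + 3)(w + 1).
Partial fractions: 8/((w + 1)*(w + 3)) = -4/(w + 3) + 4/(w + 1).
An antiderivative is F(w) = 4*log(w + 1) - 4*log(w + 3).
Then F(4) - F(1) = (-4*log(7) + 4*log(5)) - (-log(16)) = -4*log(7) + 4*log(2) + 4*log(5).

-4*log(7) + 4*log(2) + 4*log(5)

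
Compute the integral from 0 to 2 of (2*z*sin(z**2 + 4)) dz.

Let u = z**2 + 4, so du = 2*z dz. When z = 0, u = 4; when z = 2, u = 8.
The integral becomes ∫ sin(u) du from 4 to 8, with antiderivative -cos(u).
Back in z: F(z) = -cos(z**2 + 4).
Then F(2) - F(0) = (-cos(8)) - (-cos(4)) = cos(4) - cos(8).

cos(4) - cos(8)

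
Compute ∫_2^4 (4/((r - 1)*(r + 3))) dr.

Factor the denominator: r**2 + 2*r - 3 = (r + 3)(r - 1).
Partial fractions: 4/((r - 1)*(r + 3)) = -1/(r + 3) + 1/(r - 1).
An antiderivative is F(r) = log(r - 1) - log(r + 3).
Then F(4) - F(2) = (log(3/7)) - (-log(5)) = log(15/7).

log(15/7)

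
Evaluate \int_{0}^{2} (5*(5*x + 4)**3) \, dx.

9540

Let u = 5*x + 4, so du = 5 dx. When x = 0, u = 4; when x = 2, u = 14.
The integral becomes ∫ u**3 du from 4 to 14, with antiderivative u**4/4.
Back in x: F(x) = (5*x + 4)**4/4.
Then F(2) - F(0) = (9604) - (64) = 9540.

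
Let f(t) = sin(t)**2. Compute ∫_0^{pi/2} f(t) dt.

Use the identity sin^2(t) = (1 - cos(2*t))/2.
An antiderivative is F(t) = t/2 - sin(2*t)/4.
Then F(pi/2) - F(0) = (pi/4) - (0) = pi/4.

pi/4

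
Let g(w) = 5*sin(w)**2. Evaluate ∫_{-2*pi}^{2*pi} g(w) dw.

10*pi

Use the identity sin^2(w) = (1 - cos(2*w))/2.
An antiderivative is F(w) = 5*w/2 - 5*sin(2*w)/4.
Then F(2*pi) - F(-2*pi) = (5*pi) - (-5*pi) = 10*pi.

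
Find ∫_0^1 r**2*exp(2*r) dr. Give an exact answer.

-1/4 + exp(2)/4

Integrate by parts twice (u = r^2, dv = exp(2*r) dr).
An antiderivative is F(r) = (2*r**2 - 2*r + 1)*exp(2*r)/4.
Then F(1) - F(0) = (exp(2)/4) - (1/4) = -1/4 + exp(2)/4.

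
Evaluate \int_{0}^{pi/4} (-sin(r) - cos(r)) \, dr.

-1

An antiderivative is F(r) = -sin(r) + cos(r).
Then F(pi/4) - F(0) = (0) - (1) = -1.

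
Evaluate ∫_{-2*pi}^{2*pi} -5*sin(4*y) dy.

0

An antiderivative is F(y) = 5*cos(4*y)/4.
Then F(2*pi) - F(-2*pi) = (5/4) - (5/4) = 0.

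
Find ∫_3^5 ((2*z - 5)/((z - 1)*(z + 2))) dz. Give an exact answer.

-3*log(5) - log(2) + 3*log(7)

Factor the denominator: z**2 + z - 2 = (z + 2)(z - 1).
Partial fractions: (2*z - 5)/((z - 1)*(z + 2)) = 3/(z + 2) - 1/(z - 1).
An antiderivative is F(z) = -log(z - 1) + 3*log(z + 2).
Then F(5) - F(3) = (-2*log(2) + 3*log(7)) - (-log(2) + 3*log(5)) = -3*log(5) - log(2) + 3*log(7).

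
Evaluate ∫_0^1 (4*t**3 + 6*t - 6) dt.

By the power rule, an antiderivative is F(t) = t**4 + 3*t**2 - 6*t.
Then F(1) - F(0) = (-2) - (0) = -2.

-2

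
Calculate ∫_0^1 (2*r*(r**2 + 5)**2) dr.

Let u = r**2 + 5, so du = 2*r dr. When r = 0, u = 5; when r = 1, u = 6.
The integral becomes ∫ u**2 du from 5 to 6, with antiderivative u**3/3.
Back in r: F(r) = (r**2 + 5)**3/3.
Then F(1) - F(0) = (72) - (125/3) = 91/3.

91/3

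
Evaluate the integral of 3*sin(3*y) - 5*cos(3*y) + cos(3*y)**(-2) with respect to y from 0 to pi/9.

1/2 - sqrt(3)/2

An antiderivative is F(y) = -5*sin(3*y)/3 - cos(3*y) + tan(3*y)/3.
Then F(pi/9) - F(0) = (-sqrt(3)/2 - 1/2) - (-1) = 1/2 - sqrt(3)/2.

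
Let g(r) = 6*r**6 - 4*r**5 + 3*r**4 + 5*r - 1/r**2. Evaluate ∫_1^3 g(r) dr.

54352/35

By the power rule, an antiderivative is F(r) = 6*r**7/7 - 2*r**6/3 + 3*r**5/5 + 5*r**2/2 + 1/r.
Then F(3) - F(1) = (327013/210) - (901/210) = 54352/35.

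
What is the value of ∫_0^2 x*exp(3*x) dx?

1/9 + 5*exp(6)/9

Integrate by parts once (u = x, dv = exp(3*x) dx).
An antiderivative is F(x) = (3*x - 1)*exp(3*x)/9.
Then F(2) - F(0) = (5*exp(6)/9) - (-1/9) = 1/9 + 5*exp(6)/9.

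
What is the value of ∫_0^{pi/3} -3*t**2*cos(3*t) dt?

Integrate by parts twice (u = t^2, dv = -3*cos(3*t) dt).
An antiderivative is F(t) = -t**2*sin(3*t) - 2*t*cos(3*t)/3 + 2*sin(3*t)/9.
Then F(pi/3) - F(0) = (2*pi/9) - (0) = 2*pi/9.

2*pi/9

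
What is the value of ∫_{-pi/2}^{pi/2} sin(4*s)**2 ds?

pi/2

Use the identity sin^2(4*s) = (1 - cos(8*s))/2.
An antiderivative is F(s) = s/2 - sin(8*s)/16.
Then F(pi/2) - F(-pi/2) = (pi/4) - (-pi/4) = pi/2.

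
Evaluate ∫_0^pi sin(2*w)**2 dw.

Use the identity sin^2(2*w) = (1 - cos(4*w))/2.
An antiderivative is F(w) = w/2 - sin(4*w)/8.
Then F(pi) - F(0) = (pi/2) - (0) = pi/2.

pi/2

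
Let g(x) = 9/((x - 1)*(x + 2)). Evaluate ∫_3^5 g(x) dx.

Factor the denominator: x**2 + x - 2 = (x + 2)(x - 1).
Partial fractions: 9/((x - 1)*(x + 2)) = -3/(x + 2) + 3/(x - 1).
An antiderivative is F(x) = 3*log(x - 1) - 3*log(x + 2).
Then F(5) - F(3) = (-3*log(7) + 6*log(2)) - (-3*log(5) + 3*log(2)) = -3*log(7) + 3*log(2) + 3*log(5).

-3*log(7) + 3*log(2) + 3*log(5)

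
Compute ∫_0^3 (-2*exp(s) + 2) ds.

8 - 2*exp(3)

An antiderivative is F(s) = 2*s - 2*exp(s).
Then F(3) - F(0) = (6 - 2*exp(3)) - (-2) = 8 - 2*exp(3).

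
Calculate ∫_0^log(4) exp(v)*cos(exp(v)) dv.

Let u = exp(v), so du = exp(v) dv. When v = 0, u = 1; when v = log(4), u = 4.
The integral becomes ∫ cos(u) du from 1 to 4, with antiderivative sin(u).
Back in v: F(v) = sin(exp(v)).
Then F(log(4)) - F(0) = (sin(4)) - (sin(1)) = -sin(1) + sin(4).

-sin(1) + sin(4)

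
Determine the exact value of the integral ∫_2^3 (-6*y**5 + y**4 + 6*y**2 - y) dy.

By the power rule, an antiderivative is F(y) = -y**6 + y**5/5 + 2*y**3 - y**2/2.
Then F(3) - F(2) = (-6309/10) - (-218/5) = -5873/10.

-5873/10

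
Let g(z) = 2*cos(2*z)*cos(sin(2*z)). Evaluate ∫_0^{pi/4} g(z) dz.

Let u = sin(2*z), so du = 2*cos(2*z) dz. When z = 0, u = 0; when z = pi/4, u = 1.
The integral becomes ∫ cos(u) du from 0 to 1, with antiderivative sin(u).
Back in z: F(z) = sin(sin(2*z)).
Then F(pi/4) - F(0) = (sin(1)) - (0) = sin(1).

sin(1)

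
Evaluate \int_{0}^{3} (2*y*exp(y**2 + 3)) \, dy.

Let u = y**2 + 3, so du = 2*y dy. When y = 0, u = 3; when y = 3, u = 12.
The integral becomes ∫ exp(u) du from 3 to 12, with antiderivative exp(u).
Back in y: F(y) = exp(y**2 + 3).
Then F(3) - F(0) = (exp(12)) - (exp(3)) = -exp(3) + exp(12).

-exp(3) + exp(12)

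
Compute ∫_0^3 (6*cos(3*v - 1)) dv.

2*sin(1) + 2*sin(8)

Let u = 3*v - 1, so du = 3 dv. When v = 0, u = -1; when v = 3, u = 8.
The integral becomes 2·∫ cos(u) du from -1 to 8, with antiderivative 2*sin(u).
Back in v: F(v) = 2*sin(3*v - 1).
Then F(3) - F(0) = (2*sin(8)) - (-2*sin(1)) = 2*sin(1) + 2*sin(8).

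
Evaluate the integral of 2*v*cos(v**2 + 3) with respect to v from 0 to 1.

sin(4) - sin(3)

Let u = v**2 + 3, so du = 2*v dv. When v = 0, u = 3; when v = 1, u = 4.
The integral becomes ∫ cos(u) du from 3 to 4, with antiderivative sin(u).
Back in v: F(v) = sin(v**2 + 3).
Then F(1) - F(0) = (sin(4)) - (sin(3)) = sin(4) - sin(3).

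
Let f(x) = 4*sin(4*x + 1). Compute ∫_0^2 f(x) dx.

Let u = 4*x + 1, so du = 4 dx. When x = 0, u = 1; when x = 2, u = 9.
The integral becomes ∫ sin(u) du from 1 to 9, with antiderivative -cos(u).
Back in x: F(x) = -cos(4*x + 1).
Then F(2) - F(0) = (-cos(9)) - (-cos(1)) = cos(1) - cos(9).

cos(1) - cos(9)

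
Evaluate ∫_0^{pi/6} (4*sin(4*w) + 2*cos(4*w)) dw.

An antiderivative is F(w) = sin(4*w)/2 - cos(4*w).
Then F(pi/6) - F(0) = (sqrt(3)/4 + 1/2) - (-1) = sqrt(3)/4 + 3/2.

sqrt(3)/4 + 3/2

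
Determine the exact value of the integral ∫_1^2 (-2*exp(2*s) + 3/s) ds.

An antiderivative is F(s) = -exp(2*s) + 3*log(s).
Then F(2) - F(1) = (-exp(4) + log(8)) - (-exp(2)) = -exp(4) + log(8) + exp(2).

-exp(4) + log(8) + exp(2)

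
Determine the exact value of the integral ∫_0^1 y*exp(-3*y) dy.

Integrate by parts once (u = y, dv = exp(-3*y) dy).
An antiderivative is F(y) = (-3*y - 1)*exp(-3*y)/9.
Then F(1) - F(0) = (-4*exp(-3)/9) - (-1/9) = (-4 + exp(3))*exp(-3)/9.

(-4 + exp(3))*exp(-3)/9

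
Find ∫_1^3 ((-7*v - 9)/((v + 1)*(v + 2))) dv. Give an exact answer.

Factor the denominator: v**2 + 3*v + 2 = (v + 2)(v + 1).
Partial fractions: (-7*v - 9)/((v + 1)*(v + 2)) = -5/(v + 2) - 2/(v + 1).
An antiderivative is F(v) = -2*log(v + 1) - 5*log(v + 2).
Then F(3) - F(1) = (-5*log(5) - 4*log(2)) - (-5*log(3) - 2*log(2)) = -5*log(5) - 2*log(2) + 5*log(3).

-5*log(5) - 2*log(2) + 5*log(3)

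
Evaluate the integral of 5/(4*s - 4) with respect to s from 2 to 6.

5*log(5)/4

An antiderivative is F(s) = 5*log(4*s - 4)/4.
Then F(6) - F(2) = (5*log(20)/4) - (5*log(2)/2) = 5*log(5)/4.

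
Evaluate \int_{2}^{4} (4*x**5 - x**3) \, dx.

2628

By the power rule, an antiderivative is F(x) = 2*x**6/3 - x**4/4.
Then F(4) - F(2) = (8000/3) - (116/3) = 2628.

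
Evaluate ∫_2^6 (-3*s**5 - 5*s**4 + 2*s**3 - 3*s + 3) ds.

-30436

By the power rule, an antiderivative is F(s) = -s**6/2 - s**5 + s**4/2 - 3*s**2/2 + 3*s.
Then F(6) - F(2) = (-30492) - (-56) = -30436.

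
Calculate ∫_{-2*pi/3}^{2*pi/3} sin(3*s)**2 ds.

2*pi/3

Use the identity sin^2(3*s) = (1 - cos(6*s))/2.
An antiderivative is F(s) = s/2 - sin(6*s)/12.
Then F(2*pi/3) - F(-2*pi/3) = (pi/3) - (-pi/3) = 2*pi/3.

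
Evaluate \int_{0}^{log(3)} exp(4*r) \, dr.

20

Let u = exp(r), so du = exp(r) dr. When r = 0, u = 1; when r = log(3), u = 3.
The integral becomes ∫ u**3 du from 1 to 3, with antiderivative u**4/4.
Back in r: F(r) = exp(4*r)/4.
Then F(log(3)) - F(0) = (81/4) - (1/4) = 20.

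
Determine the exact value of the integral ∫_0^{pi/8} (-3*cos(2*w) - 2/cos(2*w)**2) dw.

-3*sqrt(2)/4 - 1

An antiderivative is F(w) = -3*sin(2*w)/2 - tan(2*w).
Then F(pi/8) - F(0) = (-3*sqrt(2)/4 - 1) - (0) = -3*sqrt(2)/4 - 1.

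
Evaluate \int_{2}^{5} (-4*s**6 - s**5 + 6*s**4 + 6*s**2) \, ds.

-3025233/70

By the power rule, an antiderivative is F(s) = -4*s**7/7 - s**6/6 + 6*s**5/5 + 2*s**3.
Then F(5) - F(2) = (-1816375/42) - (-3088/105) = -3025233/70.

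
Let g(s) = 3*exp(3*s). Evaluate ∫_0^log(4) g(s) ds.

Let u = exp(s), so du = exp(s) ds. When s = 0, u = 1; when s = log(4), u = 4.
The integral becomes 3·∫ u**2 du from 1 to 4, with antiderivative u**3.
Back in s: F(s) = exp(3*s).
Then F(log(4)) - F(0) = (64) - (1) = 63.

63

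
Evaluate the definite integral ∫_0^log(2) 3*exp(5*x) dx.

Let u = exp(x), so du = exp(x) dx. When x = 0, u = 1; when x = log(2), u = 2.
The integral becomes 3·∫ u**4 du from 1 to 2, with antiderivative 3*u**5/5.
Back in x: F(x) = 3*exp(5*x)/5.
Then F(log(2)) - F(0) = (96/5) - (3/5) = 93/5.

93/5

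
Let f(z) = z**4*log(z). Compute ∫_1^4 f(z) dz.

Integrate by parts once (u = ln z, dv = z**4 dz).
An antiderivative is F(z) = z**5*(5*log(z) - 1)/25.
Then F(4) - F(1) = (-1024/25 + 2048*log(2)/5) - (-1/25) = -1023/25 + 2048*log(2)/5.

-1023/25 + 2048*log(2)/5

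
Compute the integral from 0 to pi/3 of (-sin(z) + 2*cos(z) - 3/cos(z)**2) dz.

An antiderivative is F(z) = 2*sin(z) + cos(z) - 3*tan(z).
Then F(pi/3) - F(0) = (1/2 - 2*sqrt(3)) - (1) = -2*sqrt(3) - 1/2.

-2*sqrt(3) - 1/2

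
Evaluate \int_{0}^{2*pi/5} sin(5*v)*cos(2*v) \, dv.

Use the identity sin(5*v)cos(2*v) = [sin(7*v) + sin(3*v)]/2.
An antiderivative is F(v) = -cos(3*v)/6 - cos(7*v)/14.
Then F(2*pi/5) - F(0) = (5/84 + 5*sqrt(5)/84) - (-5/21) = 5*sqrt(5)/84 + 25/84.

5*sqrt(5)/84 + 25/84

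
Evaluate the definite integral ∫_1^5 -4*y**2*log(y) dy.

Integrate by parts once (u = ln y, dv = -4*y**2 dy).
An antiderivative is F(y) = -4*y**3*(3*log(y) - 1)/9.
Then F(5) - F(1) = (500/9 - 500*log(5)/3) - (4/9) = 496/9 - 500*log(5)/3.

496/9 - 500*log(5)/3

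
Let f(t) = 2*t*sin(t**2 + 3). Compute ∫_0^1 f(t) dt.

Let u = t**2 + 3, so du = 2*t dt. When t = 0, u = 3; when t = 1, u = 4.
The integral becomes ∫ sin(u) du from 3 to 4, with antiderivative -cos(u).
Back in t: F(t) = -cos(t**2 + 3).
Then F(1) - F(0) = (-cos(4)) - (-cos(3)) = cos(3) - cos(4).

cos(3) - cos(4)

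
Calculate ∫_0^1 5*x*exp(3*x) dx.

5/9 + 10*exp(3)/9

Integrate by parts once (u = x, dv = 5*exp(3*x) dx).
An antiderivative is F(x) = (15*x - 5)*exp(3*x)/9.
Then F(1) - F(0) = (10*exp(3)/9) - (-5/9) = 5/9 + 10*exp(3)/9.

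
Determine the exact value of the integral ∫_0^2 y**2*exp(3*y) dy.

-2/27 + 26*exp(6)/27

Integrate by parts twice (u = y^2, dv = exp(3*y) dy).
An antiderivative is F(y) = (9*y**2 - 6*y + 2)*exp(3*y)/27.
Then F(2) - F(0) = (26*exp(6)/27) - (2/27) = -2/27 + 26*exp(6)/27.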